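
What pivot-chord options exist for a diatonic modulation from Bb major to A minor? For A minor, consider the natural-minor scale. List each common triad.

Dm, F

Triads in Bb major: Bb (I), Cm (ii), Dm (iii), Eb (IV), F (V), Gm (vi), Adim (vii°).
Triads in A minor (natural minor): Am (i), Bdim (ii°), C (III), Dm (iv), Em (v), F (VI), G (VII).
Shared triads with their functions: Dm (iii in Bb major, iv in A minor); F (V in Bb major, VI in A minor).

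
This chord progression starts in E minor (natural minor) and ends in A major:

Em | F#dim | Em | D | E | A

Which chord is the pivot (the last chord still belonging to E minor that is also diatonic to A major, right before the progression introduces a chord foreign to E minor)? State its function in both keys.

Chords diatonic to E minor: Em, F#dim, G, Am, Bm, C, D.
Reading the progression, the first chord not in that set is E, so the modulation leaves E minor there.
The chord immediately before E is D, which is diatonic to both keys: VII in E minor and IV in A major.

D — VII in E minor, IV in A major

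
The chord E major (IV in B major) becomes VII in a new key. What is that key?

F# minor

The numeral VII denotes a major triad on scale degree 7. With E on degree 7, the tonic of the new key is F#.
Degree 7 carries a major triad in natural-minor keys, so the destination is F# minor.
Check: the diatonic triads of F# minor (natural minor) are F#m (i), G#dim (ii°), A (III), Bm (iv), C#m (v), D (VI), E (VII) — E major is indeed VII.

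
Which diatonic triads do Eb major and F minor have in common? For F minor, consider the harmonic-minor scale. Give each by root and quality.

Fm

Triads in Eb major: Eb (I), Fm (ii), Gm (iii), Ab (IV), Bb (V), Cm (vi), Ddim (vii°).
Triads in F minor (harmonic minor): Fm (i), Gdim (ii°), Abaug (III+), Bbm (iv), C (V), Db (VI), Edim (vii°).
Shared triads with their functions: Fm (ii in Eb major, i in F minor).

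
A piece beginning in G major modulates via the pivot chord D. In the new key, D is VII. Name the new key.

E minor

The numeral VII denotes a major triad on scale degree 7. With D on degree 7, the tonic of the new key is E.
Degree 7 carries a major triad in natural-minor keys, so the destination is E minor.
Check: the diatonic triads of E minor (natural minor) are Em (i), F#dim (ii°), G (III), Am (iv), Bm (v), C (VI), D (VII) — D is indeed VII.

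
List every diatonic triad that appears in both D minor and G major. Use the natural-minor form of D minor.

Am, C

Triads in D minor (natural minor): Dm (i), Edim (ii°), F (III), Gm (iv), Am (v), Bb (VI), C (VII).
Triads in G major: G (I), Am (ii), Bm (iii), C (IV), D (V), Em (vi), F#dim (vii°).
Shared triads with their functions: Am (v in D minor, ii in G major); C (VII in D minor, IV in G major).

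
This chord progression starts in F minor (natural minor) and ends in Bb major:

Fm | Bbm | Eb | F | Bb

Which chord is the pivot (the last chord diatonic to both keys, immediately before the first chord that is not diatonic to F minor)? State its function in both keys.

Eb — VII in F minor, IV in Bb major

Chords diatonic to F minor: Fm, Gdim, Ab, Bbm, Cm, Db, Eb.
Reading the progression, the first chord not in that set is F, so the modulation leaves F minor there.
The chord immediately before F is Eb, which is diatonic to both keys: VII in F minor and IV in Bb major.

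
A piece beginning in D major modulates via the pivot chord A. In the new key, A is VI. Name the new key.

C# minor

The numeral VI denotes a major triad on scale degree 6. With A on degree 6, the tonic of the new key is C#.
Degree 6 carries a major triad in minor keys, so the destination is C# minor.
Check: the diatonic triads of C# minor (natural minor) are C#m (i), D#dim (ii°), E (III), F#m (iv), G#m (v), A (VI), B (VII) — A is indeed VI.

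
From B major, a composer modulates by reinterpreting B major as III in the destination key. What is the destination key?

The numeral III denotes a major triad on scale degree 3. With B on degree 3, the tonic of the new key is G#.
Degree 3 carries a major triad in natural-minor keys, so the destination is G# minor.
Check: the diatonic triads of G# minor (natural minor) are G#m (i), A#dim (ii°), B (III), C#m (iv), D#m (v), E (VI), F# (VII) — B major is indeed III.

G# minor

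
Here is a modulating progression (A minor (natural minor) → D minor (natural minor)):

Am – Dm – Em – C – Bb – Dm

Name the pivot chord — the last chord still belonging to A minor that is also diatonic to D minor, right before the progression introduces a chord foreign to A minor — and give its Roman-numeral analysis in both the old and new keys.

Chords diatonic to A minor: Am, Bdim, C, Dm, Em, F, G.
Reading the progression, the first chord not in that set is Bb, so the modulation leaves A minor there.
The chord immediately before Bb is C, which is diatonic to both keys: III in A minor and VII in D minor.

C — III in A minor, VII in D minor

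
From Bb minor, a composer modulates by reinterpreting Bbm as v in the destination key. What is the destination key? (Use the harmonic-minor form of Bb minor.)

The numeral v denotes a minor triad on scale degree 5. With Bb on degree 5, the tonic of the new key is Eb.
Degree 5 carries a minor triad in natural-minor keys, so the destination is Eb minor.
Check: the diatonic triads of Eb minor (natural minor) are Ebm (i), Fdim (ii°), Gb (III), Abm (iv), Bbm (v), Cb (VI), Db (VII) — Bbm is indeed v.

Eb minor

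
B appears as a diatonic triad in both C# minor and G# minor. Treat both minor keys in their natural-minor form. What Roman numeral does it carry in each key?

The scale of C# minor (natural minor) is C# D# E F# G# A B; B is degree 7, and the triad built there (B-D#-F#) is major, so it is VII.
The scale of G# minor (natural minor) is G# A# B C# D# E F#; B is degree 3, and the triad built there (B-D#-F#) is major, so it is III.

VII in C# minor; III in G# minor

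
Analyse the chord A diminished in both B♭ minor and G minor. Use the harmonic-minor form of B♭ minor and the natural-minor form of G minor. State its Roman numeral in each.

The scale of B♭ minor (harmonic minor) is B♭ C D♭ E♭ F G♭ A; A is degree 7, and the triad built there (A-C-E♭) is diminished, so it is vii°.
The scale of G minor (natural minor) is G A B♭ C D E♭ F; A is degree 2, and the triad built there (A-C-E♭) is diminished, so it is ii°.

vii° in B♭ minor; ii° in G minor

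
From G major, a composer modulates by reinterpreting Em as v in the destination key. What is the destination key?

The numeral v denotes a minor triad on scale degree 5. With E on degree 5, the tonic of the new key is A.
Degree 5 carries a minor triad in natural-minor keys, so the destination is A minor.
Check: the diatonic triads of A minor (natural minor) are Am (i), Bdim (ii°), C (III), Dm (iv), Em (v), F (VI), G (VII) — Em is indeed v.

A minor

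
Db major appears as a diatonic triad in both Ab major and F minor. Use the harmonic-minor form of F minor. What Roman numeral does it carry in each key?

The scale of Ab major is Ab Bb C Db Eb F G; Db is degree 4, and the triad built there (Db-F-Ab) is major, so it is IV.
The scale of F minor (harmonic minor) is F G Ab Bb C Db E; Db is degree 6, and the triad built there (Db-F-Ab) is major, so it is VI.

IV in Ab major; VI in F minor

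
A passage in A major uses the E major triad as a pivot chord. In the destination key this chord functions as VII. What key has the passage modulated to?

F# minor

The numeral VII denotes a major triad on scale degree 7. With E on degree 7, the tonic of the new key is F#.
Degree 7 carries a major triad in natural-minor keys, so the destination is F# minor.
Check: the diatonic triads of F# minor (natural minor) are F#m (i), G#dim (ii°), A (III), Bm (iv), C#m (v), D (VI), E (VII) — E major is indeed VII.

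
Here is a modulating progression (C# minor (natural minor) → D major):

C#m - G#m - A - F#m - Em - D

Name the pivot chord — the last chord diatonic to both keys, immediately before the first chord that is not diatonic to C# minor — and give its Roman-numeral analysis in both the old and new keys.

F#m — iv in C# minor, iii in D major

Chords diatonic to C# minor: C#m, D#dim, E, F#m, G#m, A, B.
Reading the progression, the first chord not in that set is Em, so the modulation leaves C# minor there.
The chord immediately before Em is F#m, which is diatonic to both keys: iv in C# minor and iii in D major.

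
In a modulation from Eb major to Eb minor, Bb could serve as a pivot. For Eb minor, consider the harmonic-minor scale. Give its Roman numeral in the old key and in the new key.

V in Eb major; V in Eb minor

The scale of Eb major is Eb F G Ab Bb C D; Bb is degree 5, and the triad built there (Bb-D-F) is major, so it is V.
The scale of Eb minor (harmonic minor) is Eb F Gb Ab Bb Cb D; Bb is degree 5, and the triad built there (Bb-D-F) is major, so it is V.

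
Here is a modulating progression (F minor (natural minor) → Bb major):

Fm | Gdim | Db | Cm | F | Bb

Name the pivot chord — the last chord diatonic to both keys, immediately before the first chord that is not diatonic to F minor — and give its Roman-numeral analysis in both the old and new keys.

Chords diatonic to F minor: Fm, Gdim, Ab, Bbm, Cm, Db, Eb.
Reading the progression, the first chord not in that set is F, so the modulation leaves F minor there.
The chord immediately before F is Cm, which is diatonic to both keys: v in F minor and ii in Bb major.

Cm — v in F minor, ii in Bb major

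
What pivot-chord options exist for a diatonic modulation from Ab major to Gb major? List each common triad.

Triads in Ab major: Ab (I), Bbm (ii), Cm (iii), Db (IV), Eb (V), Fm (vi), Gdim (vii°).
Triads in Gb major: Gb (I), Abm (ii), Bbm (iii), Cb (IV), Db (V), Ebm (vi), Fdim (vii°).
Shared triads with their functions: Bbm (ii in Ab major, iii in Gb major); Db (IV in Ab major, V in Gb major).

Bbm, Db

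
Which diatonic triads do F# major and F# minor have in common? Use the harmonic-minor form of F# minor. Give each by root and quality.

C#, E#dim

Triads in F# major: F# (I), G#m (ii), A#m (iii), B (IV), C# (V), D#m (vi), E#dim (vii°).
Triads in F# minor (harmonic minor): F#m (i), G#dim (ii°), Aaug (III+), Bm (iv), C# (V), D (VI), E#dim (vii°).
Shared triads with their functions: C# (V in F# major, V in F# minor); E#dim (vii° in F# major, vii° in F# minor).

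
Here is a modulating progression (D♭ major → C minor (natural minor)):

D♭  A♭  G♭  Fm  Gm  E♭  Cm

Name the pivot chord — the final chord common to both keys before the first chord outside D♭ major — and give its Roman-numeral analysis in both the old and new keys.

Chords diatonic to D♭ major: D♭, E♭m, Fm, G♭, A♭, B♭m, Cdim.
Reading the progression, the first chord not in that set is Gm, so the modulation leaves D♭ major there.
The chord immediately before Gm is Fm, which is diatonic to both keys: iii in D♭ major and iv in C minor.

Fm — iii in D♭ major, iv in C minor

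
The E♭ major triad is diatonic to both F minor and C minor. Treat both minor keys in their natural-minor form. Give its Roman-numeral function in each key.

The scale of F minor (natural minor) is F G A♭ B♭ C D♭ E♭; E♭ is degree 7, and the triad built there (E♭-G-B♭) is major, so it is VII.
The scale of C minor (natural minor) is C D E♭ F G A♭ B♭; E♭ is degree 3, and the triad built there (E♭-G-B♭) is major, so it is III.

VII in F minor; III in C minor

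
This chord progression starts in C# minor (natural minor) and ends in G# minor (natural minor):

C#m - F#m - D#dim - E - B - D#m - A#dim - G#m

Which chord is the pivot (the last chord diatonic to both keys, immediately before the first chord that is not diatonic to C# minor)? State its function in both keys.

B — VII in C# minor, III in G# minor

Chords diatonic to C# minor: C#m, D#dim, E, F#m, G#m, A, B.
Reading the progression, the first chord not in that set is D#m, so the modulation leaves C# minor there.
The chord immediately before D#m is B, which is diatonic to both keys: VII in C# minor and III in G# minor.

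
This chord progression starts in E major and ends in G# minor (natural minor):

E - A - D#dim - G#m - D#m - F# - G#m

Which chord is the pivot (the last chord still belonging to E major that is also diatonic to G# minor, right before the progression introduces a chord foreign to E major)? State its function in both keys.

G#m — iii in E major, i in G# minor

Chords diatonic to E major: E, F#m, G#m, A, B, C#m, D#dim.
Reading the progression, the first chord not in that set is D#m, so the modulation leaves E major there.
The chord immediately before D#m is G#m, which is diatonic to both keys: iii in E major and i in G# minor.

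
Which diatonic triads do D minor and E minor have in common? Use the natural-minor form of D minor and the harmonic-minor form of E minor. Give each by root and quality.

Am, C

Triads in D minor (natural minor): Dm (i), Edim (ii°), F (III), Gm (iv), Am (v), Bb (VI), C (VII).
Triads in E minor (harmonic minor): Em (i), F#dim (ii°), Gaug (III+), Am (iv), B (V), C (VI), D#dim (vii°).
Shared triads with their functions: Am (v in D minor, iv in E minor); C (VII in D minor, VI in E minor).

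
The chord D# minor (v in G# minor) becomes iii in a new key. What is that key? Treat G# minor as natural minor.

The numeral iii denotes a minor triad on scale degree 3. With D# on degree 3, the tonic of the new key is B.
Degree 3 carries a minor triad in major keys, so the destination is B major.
Check: the diatonic triads of B major are B (I), C#m (ii), D#m (iii), E (IV), F# (V), G#m (vi), A#dim (vii°) — D# minor is indeed iii.

B major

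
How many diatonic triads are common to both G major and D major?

Diatonic triads of G major: G major (I), A minor (ii), B minor (iii), C major (IV), D major (V), E minor (vi), F# diminished (vii°).
Diatonic triads of D major: D major (I), E minor (ii), F# minor (iii), G major (IV), A major (V), B minor (vi), C# diminished (vii°).
Matching root and quality in both lists: G major, B minor, D major, E minor.
That gives 4 common triads.

4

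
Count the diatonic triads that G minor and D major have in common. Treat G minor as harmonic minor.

Diatonic triads of G minor (harmonic minor): Gm (i), Adim (ii°), Bbaug (III+), Cm (iv), D (V), Eb (VI), F#dim (vii°).
Diatonic triads of D major: D (I), Em (ii), F#m (iii), G (IV), A (V), Bm (vi), C#dim (vii°).
Matching root and quality in both lists: D.
That gives 1 common triad.

1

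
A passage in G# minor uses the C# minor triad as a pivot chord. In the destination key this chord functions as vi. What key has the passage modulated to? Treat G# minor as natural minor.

E major

The numeral vi denotes a minor triad on scale degree 6. With C# on degree 6, the tonic of the new key is E.
Degree 6 carries a minor triad in major keys, so the destination is E major.
Check: the diatonic triads of E major are E (I), F#m (ii), G#m (iii), A (IV), B (V), C#m (vi), D#dim (vii°) — C# minor is indeed vi.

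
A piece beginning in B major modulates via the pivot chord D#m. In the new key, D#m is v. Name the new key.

G# minor

The numeral v denotes a minor triad on scale degree 5. With D# on degree 5, the tonic of the new key is G#.
Degree 5 carries a minor triad in natural-minor keys, so the destination is G# minor.
Check: the diatonic triads of G# minor (natural minor) are G#m (i), A#dim (ii°), B (III), C#m (iv), D#m (v), E (VI), F# (VII) — D#m is indeed v.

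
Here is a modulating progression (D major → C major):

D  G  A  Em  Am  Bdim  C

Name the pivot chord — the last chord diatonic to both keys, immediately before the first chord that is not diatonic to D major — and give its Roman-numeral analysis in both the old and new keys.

Em — ii in D major, iii in C major

Chords diatonic to D major: D, Em, F#m, G, A, Bm, C#dim.
Reading the progression, the first chord not in that set is Am, so the modulation leaves D major there.
The chord immediately before Am is Em, which is diatonic to both keys: ii in D major and iii in C major.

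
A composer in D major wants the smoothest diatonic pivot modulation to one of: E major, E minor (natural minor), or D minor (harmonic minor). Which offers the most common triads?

Triads of D major: D (I), Em (ii), F#m (iii), G (IV), A (V), Bm (vi), C#dim (vii°).
E major shares 2: F#m, A.
E minor (natural minor) shares 4: D, Em, G, Bm.
D minor (harmonic minor) shares 2: A, C#dim.
The most common triads (4) are shared with E minor.

E minor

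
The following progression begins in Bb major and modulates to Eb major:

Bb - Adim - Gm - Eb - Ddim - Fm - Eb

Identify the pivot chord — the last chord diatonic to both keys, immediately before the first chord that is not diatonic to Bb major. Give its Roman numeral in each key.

Chords diatonic to Bb major: Bb, Cm, Dm, Eb, F, Gm, Adim.
Reading the progression, the first chord not in that set is Ddim, so the modulation leaves Bb major there.
The chord immediately before Ddim is Eb, which is diatonic to both keys: IV in Bb major and I in Eb major.

Eb — IV in Bb major, I in Eb major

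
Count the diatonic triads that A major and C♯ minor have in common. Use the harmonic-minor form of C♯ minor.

Diatonic triads of A major: A (I), Bm (ii), C♯m (iii), D (IV), E (V), F♯m (vi), G♯dim (vii°).
Diatonic triads of C♯ minor (harmonic minor): C♯m (i), D♯dim (ii°), Eaug (III+), F♯m (iv), G♯ (V), A (VI), B♯dim (vii°).
Matching root and quality in both lists: A, C♯m, F♯m.
That gives 3 common triads.

3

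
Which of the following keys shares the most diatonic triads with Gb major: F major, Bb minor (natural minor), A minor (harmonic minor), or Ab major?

Bb minor

Triads of Gb major: Gb major (I), Ab minor (ii), Bb minor (iii), Cb major (IV), Db major (V), Eb minor (vi), F diminished (vii°).
F major shares 0: none.
Bb minor (natural minor) shares 4: Gb, Bbm, Db, Ebm.
A minor (harmonic minor) shares 0: none.
Ab major shares 2: Bbm, Db.
The most common triads (4) are shared with Bb minor.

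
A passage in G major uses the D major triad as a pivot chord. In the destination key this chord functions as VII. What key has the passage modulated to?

E minor

The numeral VII denotes a major triad on scale degree 7. With D on degree 7, the tonic of the new key is E.
Degree 7 carries a major triad in natural-minor keys, so the destination is E minor.
Check: the diatonic triads of E minor (natural minor) are Em (i), F#dim (ii°), G (III), Am (iv), Bm (v), C (VI), D (VII) — D major is indeed VII.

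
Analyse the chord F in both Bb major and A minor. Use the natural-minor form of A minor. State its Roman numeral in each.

V in Bb major; VI in A minor

The scale of Bb major is Bb C D Eb F G A; F is degree 5, and the triad built there (F-A-C) is major, so it is V.
The scale of A minor (natural minor) is A B C D E F G; F is degree 6, and the triad built there (F-A-C) is major, so it is VI.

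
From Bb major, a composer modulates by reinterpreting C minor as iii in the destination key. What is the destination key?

The numeral iii denotes a minor triad on scale degree 3. With C on degree 3, the tonic of the new key is Ab.
Degree 3 carries a minor triad in major keys, so the destination is Ab major.
Check: the diatonic triads of Ab major are Ab (I), Bbm (ii), Cm (iii), Db (IV), Eb (V), Fm (vi), Gdim (vii°) — C minor is indeed iii.

Ab major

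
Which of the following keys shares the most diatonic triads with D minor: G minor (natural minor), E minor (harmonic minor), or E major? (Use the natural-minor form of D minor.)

Triads of D minor (natural minor): Dm (i), Edim (ii°), F (III), Gm (iv), Am (v), Bb (VI), C (VII).
G minor (natural minor) shares 4: Dm, F, Gm, Bb.
E minor (harmonic minor) shares 2: Am, C.
E major shares 0: none.
The most common triads (4) are shared with G minor.

G minor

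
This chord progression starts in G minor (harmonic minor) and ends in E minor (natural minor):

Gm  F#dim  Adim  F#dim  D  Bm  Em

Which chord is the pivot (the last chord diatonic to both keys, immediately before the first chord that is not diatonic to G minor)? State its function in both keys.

Chords diatonic to G minor: Gm, Adim, Bbaug, Cm, D, Eb, F#dim.
Reading the progression, the first chord not in that set is Bm, so the modulation leaves G minor there.
The chord immediately before Bm is D, which is diatonic to both keys: V in G minor and VII in E minor.

D — V in G minor, VII in E minor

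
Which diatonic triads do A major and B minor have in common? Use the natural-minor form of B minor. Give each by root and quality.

A, Bm, D, F#m

Triads in A major: A major (I), B minor (ii), C# minor (iii), D major (IV), E major (V), F# minor (vi), G# diminished (vii°).
Triads in B minor (natural minor): B minor (i), C# diminished (ii°), D major (III), E minor (iv), F# minor (v), G major (VI), A major (VII).
Shared triads with their functions: A major (I in A major, VII in B minor); B minor (ii in A major, i in B minor); D major (IV in A major, III in B minor); F# minor (vi in A major, v in B minor).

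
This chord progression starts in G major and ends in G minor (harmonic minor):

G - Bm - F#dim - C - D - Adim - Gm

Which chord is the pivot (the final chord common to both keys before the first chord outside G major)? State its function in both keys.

Chords diatonic to G major: G, Am, Bm, C, D, Em, F#dim.
Reading the progression, the first chord not in that set is Adim, so the modulation leaves G major there.
The chord immediately before Adim is D, which is diatonic to both keys: V in G major and V in G minor.

D — V in G major, V in G minor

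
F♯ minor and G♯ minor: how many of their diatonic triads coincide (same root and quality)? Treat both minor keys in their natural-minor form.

Diatonic triads of F♯ minor (natural minor): F♯m (i), G♯dim (ii°), A (III), Bm (iv), C♯m (v), D (VI), E (VII).
Diatonic triads of G♯ minor (natural minor): G♯m (i), A♯dim (ii°), B (III), C♯m (iv), D♯m (v), E (VI), F♯ (VII).
Matching root and quality in both lists: C♯m, E.
That gives 2 common triads.

2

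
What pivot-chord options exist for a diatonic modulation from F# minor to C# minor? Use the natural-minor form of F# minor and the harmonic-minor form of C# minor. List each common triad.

F#m, A, C#m

Triads in F# minor (natural minor): F# minor (i), G# diminished (ii°), A major (III), B minor (iv), C# minor (v), D major (VI), E major (VII).
Triads in C# minor (harmonic minor): C# minor (i), D# diminished (ii°), E augmented (III+), F# minor (iv), G# major (V), A major (VI), B# diminished (vii°).
Shared triads with their functions: F# minor (i in F# minor, iv in C# minor); A major (III in F# minor, VI in C# minor); C# minor (v in F# minor, i in C# minor).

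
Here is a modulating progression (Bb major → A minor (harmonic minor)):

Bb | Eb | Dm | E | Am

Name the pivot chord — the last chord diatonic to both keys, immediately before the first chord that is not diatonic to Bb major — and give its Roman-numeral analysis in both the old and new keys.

Chords diatonic to Bb major: Bb, Cm, Dm, Eb, F, Gm, Adim.
Reading the progression, the first chord not in that set is E, so the modulation leaves Bb major there.
The chord immediately before E is Dm, which is diatonic to both keys: iii in Bb major and iv in A minor.

Dm — iii in Bb major, iv in A minor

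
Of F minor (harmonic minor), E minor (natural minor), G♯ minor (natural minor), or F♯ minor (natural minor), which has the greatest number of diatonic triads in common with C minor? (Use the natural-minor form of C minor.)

F minor

Triads of C minor (natural minor): Cm (i), Ddim (ii°), E♭ (III), Fm (iv), Gm (v), A♭ (VI), B♭ (VII).
F minor (harmonic minor) shares 1: Fm.
E minor (natural minor) shares 0: none.
G♯ minor (natural minor) shares 0: none.
F♯ minor (natural minor) shares 0: none.
The most common triads (1) are shared with F minor.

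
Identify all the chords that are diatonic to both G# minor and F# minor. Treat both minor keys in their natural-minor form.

C#m, E

Triads in G# minor (natural minor): G#m (i), A#dim (ii°), B (III), C#m (iv), D#m (v), E (VI), F# (VII).
Triads in F# minor (natural minor): F#m (i), G#dim (ii°), A (III), Bm (iv), C#m (v), D (VI), E (VII).
Shared triads with their functions: C#m (iv in G# minor, v in F# minor); E (VI in G# minor, VII in F# minor).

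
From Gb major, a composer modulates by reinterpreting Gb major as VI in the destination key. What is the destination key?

Bb minor

The numeral VI denotes a major triad on scale degree 6. With Gb on degree 6, the tonic of the new key is Bb.
Degree 6 carries a major triad in minor keys, so the destination is Bb minor.
Check: the diatonic triads of Bb minor (natural minor) are Bbm (i), Cdim (ii°), Db (III), Ebm (iv), Fm (v), Gb (VI), Ab (VII) — Gb major is indeed VI.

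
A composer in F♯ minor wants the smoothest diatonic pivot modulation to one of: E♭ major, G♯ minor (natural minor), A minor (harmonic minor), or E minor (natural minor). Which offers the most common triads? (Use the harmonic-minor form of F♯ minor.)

E minor

Triads of F♯ minor (harmonic minor): F♯m (i), G♯dim (ii°), Aaug (III+), Bm (iv), C♯ (V), D (VI), E♯dim (vii°).
E♭ major shares 0: none.
G♯ minor (natural minor) shares 0: none.
A minor (harmonic minor) shares 1: G♯dim.
E minor (natural minor) shares 2: Bm, D.
The most common triads (2) are shared with E minor.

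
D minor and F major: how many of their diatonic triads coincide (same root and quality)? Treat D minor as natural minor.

Diatonic triads of D minor (natural minor): Dm (i), Edim (ii°), F (III), Gm (iv), Am (v), Bb (VI), C (VII).
Diatonic triads of F major: F (I), Gm (ii), Am (iii), Bb (IV), C (V), Dm (vi), Edim (vii°).
Matching root and quality in both lists: Dm, Edim, F, Gm, Am, Bb, C.
That gives 7 common triads.

7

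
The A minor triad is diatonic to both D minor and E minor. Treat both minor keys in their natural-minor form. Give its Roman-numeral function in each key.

v in D minor; iv in E minor

The scale of D minor (natural minor) is D E F G A Bb C; A is degree 5, and the triad built there (A-C-E) is minor, so it is v.
The scale of E minor (natural minor) is E F# G A B C D; A is degree 4, and the triad built there (A-C-E) is minor, so it is iv.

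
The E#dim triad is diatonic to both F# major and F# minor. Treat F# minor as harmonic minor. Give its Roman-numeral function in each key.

The scale of F# major is F# G# A# B C# D# E#; E# is degree 7, and the triad built there (E#-G#-B) is diminished, so it is vii°.
The scale of F# minor (harmonic minor) is F# G# A B C# D E#; E# is degree 7, and the triad built there (E#-G#-B) is diminished, so it is vii°.

vii° in F# major; vii° in F# minor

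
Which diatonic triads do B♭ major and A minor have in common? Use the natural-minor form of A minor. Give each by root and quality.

Dm, F

Triads in B♭ major: B♭ major (I), C minor (ii), D minor (iii), E♭ major (IV), F major (V), G minor (vi), A diminished (vii°).
Triads in A minor (natural minor): A minor (i), B diminished (ii°), C major (III), D minor (iv), E minor (v), F major (VI), G major (VII).
Shared triads with their functions: D minor (iii in B♭ major, iv in A minor); F major (V in B♭ major, VI in A minor).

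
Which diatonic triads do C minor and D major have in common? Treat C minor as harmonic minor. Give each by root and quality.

Triads in C minor (harmonic minor): Cm (i), Ddim (ii°), Ebaug (III+), Fm (iv), G (V), Ab (VI), Bdim (vii°).
Triads in D major: D (I), Em (ii), F#m (iii), G (IV), A (V), Bm (vi), C#dim (vii°).
Shared triads with their functions: G (V in C minor, IV in D major).

G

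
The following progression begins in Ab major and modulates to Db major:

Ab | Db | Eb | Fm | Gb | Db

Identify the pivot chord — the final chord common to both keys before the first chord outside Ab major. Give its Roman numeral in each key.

Fm — vi in Ab major, iii in Db major

Chords diatonic to Ab major: Ab, Bbm, Cm, Db, Eb, Fm, Gdim.
Reading the progression, the first chord not in that set is Gb, so the modulation leaves Ab major there.
The chord immediately before Gb is Fm, which is diatonic to both keys: vi in Ab major and iii in Db major.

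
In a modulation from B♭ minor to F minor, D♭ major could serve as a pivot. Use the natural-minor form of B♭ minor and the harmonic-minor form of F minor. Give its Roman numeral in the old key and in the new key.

The scale of B♭ minor (natural minor) is B♭ C D♭ E♭ F G♭ A♭; D♭ is degree 3, and the triad built there (D♭-F-A♭) is major, so it is III.
The scale of F minor (harmonic minor) is F G A♭ B♭ C D♭ E; D♭ is degree 6, and the triad built there (D♭-F-A♭) is major, so it is VI.

III in B♭ minor; VI in F minor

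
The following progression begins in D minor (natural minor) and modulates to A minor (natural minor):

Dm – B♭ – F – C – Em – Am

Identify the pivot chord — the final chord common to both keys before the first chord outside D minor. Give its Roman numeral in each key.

Chords diatonic to D minor: Dm, Edim, F, Gm, Am, B♭, C.
Reading the progression, the first chord not in that set is Em, so the modulation leaves D minor there.
The chord immediately before Em is C, which is diatonic to both keys: VII in D minor and III in A minor.

C — VII in D minor, III in A minor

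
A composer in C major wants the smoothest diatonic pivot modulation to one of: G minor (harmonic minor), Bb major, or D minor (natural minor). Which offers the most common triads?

Triads of C major: C (I), Dm (ii), Em (iii), F (IV), G (V), Am (vi), Bdim (vii°).
G minor (harmonic minor) shares 0: none.
Bb major shares 2: Dm, F.
D minor (natural minor) shares 4: C, Dm, F, Am.
The most common triads (4) are shared with D minor.

D minor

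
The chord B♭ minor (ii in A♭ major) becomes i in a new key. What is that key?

The numeral i denotes a minor triad on scale degree 1. With B♭ on degree 1, the tonic of the new key is B♭.
Degree 1 carries a minor triad in minor keys, so the destination is B♭ minor.
Check: the diatonic triads of B♭ minor (natural minor) are B♭m (i), Cdim (ii°), D♭ (III), E♭m (iv), Fm (v), G♭ (VI), A♭ (VII) — B♭ minor is indeed i.

B♭ minor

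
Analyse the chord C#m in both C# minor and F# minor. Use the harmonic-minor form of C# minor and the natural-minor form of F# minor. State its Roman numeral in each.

i in C# minor; v in F# minor

The scale of C# minor (harmonic minor) is C# D# E F# G# A B#; C# is degree 1, and the triad built there (C#-E-G#) is minor, so it is i.
The scale of F# minor (natural minor) is F# G# A B C# D E; C# is degree 5, and the triad built there (C#-E-G#) is minor, so it is v.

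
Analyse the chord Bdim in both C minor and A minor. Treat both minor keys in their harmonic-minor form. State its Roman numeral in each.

The scale of C minor (harmonic minor) is C D Eb F G Ab B; B is degree 7, and the triad built there (B-D-F) is diminished, so it is vii°.
The scale of A minor (harmonic minor) is A B C D E F G#; B is degree 2, and the triad built there (B-D-F) is diminished, so it is ii°.

vii° in C minor; ii° in A minor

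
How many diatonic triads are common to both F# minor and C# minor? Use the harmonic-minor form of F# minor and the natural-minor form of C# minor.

Diatonic triads of F# minor (harmonic minor): F#m (i), G#dim (ii°), Aaug (III+), Bm (iv), C# (V), D (VI), E#dim (vii°).
Diatonic triads of C# minor (natural minor): C#m (i), D#dim (ii°), E (III), F#m (iv), G#m (v), A (VI), B (VII).
Matching root and quality in both lists: F#m.
That gives 1 common triad.

1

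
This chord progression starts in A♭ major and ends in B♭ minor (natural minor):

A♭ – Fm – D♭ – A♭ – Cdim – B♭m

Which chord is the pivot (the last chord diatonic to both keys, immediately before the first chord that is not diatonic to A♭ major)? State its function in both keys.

Chords diatonic to A♭ major: A♭, B♭m, Cm, D♭, E♭, Fm, Gdim.
Reading the progression, the first chord not in that set is Cdim, so the modulation leaves A♭ major there.
The chord immediately before Cdim is A♭, which is diatonic to both keys: I in A♭ major and VII in B♭ minor.

A♭ — I in A♭ major, VII in B♭ minor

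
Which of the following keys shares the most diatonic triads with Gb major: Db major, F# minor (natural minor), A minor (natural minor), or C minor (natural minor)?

Triads of Gb major: Gb major (I), Ab minor (ii), Bb minor (iii), Cb major (IV), Db major (V), Eb minor (vi), F diminished (vii°).
Db major shares 4: Gb, Bbm, Db, Ebm.
F# minor (natural minor) shares 0: none.
A minor (natural minor) shares 0: none.
C minor (natural minor) shares 0: none.
The most common triads (4) are shared with Db major.

Db major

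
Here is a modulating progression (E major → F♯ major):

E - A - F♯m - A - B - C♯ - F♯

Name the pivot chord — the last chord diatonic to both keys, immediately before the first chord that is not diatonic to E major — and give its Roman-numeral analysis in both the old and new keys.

B — V in E major, IV in F♯ major

Chords diatonic to E major: E, F♯m, G♯m, A, B, C♯m, D♯dim.
Reading the progression, the first chord not in that set is C♯, so the modulation leaves E major there.
The chord immediately before C♯ is B, which is diatonic to both keys: V in E major and IV in F♯ major.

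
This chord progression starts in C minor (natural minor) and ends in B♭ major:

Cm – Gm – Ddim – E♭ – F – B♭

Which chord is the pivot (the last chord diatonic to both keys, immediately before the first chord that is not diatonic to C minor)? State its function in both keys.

E♭ — III in C minor, IV in B♭ major

Chords diatonic to C minor: Cm, Ddim, E♭, Fm, Gm, A♭, B♭.
Reading the progression, the first chord not in that set is F, so the modulation leaves C minor there.
The chord immediately before F is E♭, which is diatonic to both keys: III in C minor and IV in B♭ major.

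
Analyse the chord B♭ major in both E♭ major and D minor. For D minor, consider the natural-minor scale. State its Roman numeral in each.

V in E♭ major; VI in D minor

The scale of E♭ major is E♭ F G A♭ B♭ C D; B♭ is degree 5, and the triad built there (B♭-D-F) is major, so it is V.
The scale of D minor (natural minor) is D E F G A B♭ C; B♭ is degree 6, and the triad built there (B♭-D-F) is major, so it is VI.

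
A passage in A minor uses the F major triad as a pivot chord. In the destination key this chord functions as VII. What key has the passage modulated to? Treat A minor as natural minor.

G minor

The numeral VII denotes a major triad on scale degree 7. With F on degree 7, the tonic of the new key is G.
Degree 7 carries a major triad in natural-minor keys, so the destination is G minor.
Check: the diatonic triads of G minor (natural minor) are Gm (i), Adim (ii°), Bb (III), Cm (iv), Dm (v), Eb (VI), F (VII) — F major is indeed VII.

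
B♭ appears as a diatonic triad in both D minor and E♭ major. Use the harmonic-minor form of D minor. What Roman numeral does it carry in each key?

VI in D minor; V in E♭ major

The scale of D minor (harmonic minor) is D E F G A B♭ C♯; B♭ is degree 6, and the triad built there (B♭-D-F) is major, so it is VI.
The scale of E♭ major is E♭ F G A♭ B♭ C D; B♭ is degree 5, and the triad built there (B♭-D-F) is major, so it is V.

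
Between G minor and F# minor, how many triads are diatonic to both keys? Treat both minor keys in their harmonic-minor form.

Diatonic triads of G minor (harmonic minor): Gm (i), Adim (ii°), Bbaug (III+), Cm (iv), D (V), Eb (VI), F#dim (vii°).
Diatonic triads of F# minor (harmonic minor): F#m (i), G#dim (ii°), Aaug (III+), Bm (iv), C# (V), D (VI), E#dim (vii°).
Matching root and quality in both lists: D.
That gives 1 common triad.

1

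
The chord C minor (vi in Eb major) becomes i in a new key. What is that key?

C minor

The numeral i denotes a minor triad on scale degree 1. With C on degree 1, the tonic of the new key is C.
Degree 1 carries a minor triad in minor keys, so the destination is C minor.
Check: the diatonic triads of C minor (natural minor) are Cm (i), Ddim (ii°), Eb (III), Fm (iv), Gm (v), Ab (VI), Bb (VII) — C minor is indeed i.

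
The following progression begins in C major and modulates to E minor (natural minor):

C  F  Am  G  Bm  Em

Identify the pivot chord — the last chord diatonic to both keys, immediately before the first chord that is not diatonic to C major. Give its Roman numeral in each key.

G — V in C major, III in E minor

Chords diatonic to C major: C, Dm, Em, F, G, Am, Bdim.
Reading the progression, the first chord not in that set is Bm, so the modulation leaves C major there.
The chord immediately before Bm is G, which is diatonic to both keys: V in C major and III in E minor.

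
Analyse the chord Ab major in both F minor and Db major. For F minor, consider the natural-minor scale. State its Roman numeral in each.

III in F minor; V in Db major

The scale of F minor (natural minor) is F G Ab Bb C Db Eb; Ab is degree 3, and the triad built there (Ab-C-Eb) is major, so it is III.
The scale of Db major is Db Eb F Gb Ab Bb C; Ab is degree 5, and the triad built there (Ab-C-Eb) is major, so it is V.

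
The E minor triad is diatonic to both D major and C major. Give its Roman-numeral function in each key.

ii in D major; iii in C major

The scale of D major is D E F# G A B C#; E is degree 2, and the triad built there (E-G-B) is minor, so it is ii.
The scale of C major is C D E F G A B; E is degree 3, and the triad built there (E-G-B) is minor, so it is iii.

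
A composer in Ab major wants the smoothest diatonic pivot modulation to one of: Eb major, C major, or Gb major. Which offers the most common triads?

Eb major

Triads of Ab major: Ab major (I), Bb minor (ii), C minor (iii), Db major (IV), Eb major (V), F minor (vi), G diminished (vii°).
Eb major shares 4: Ab, Cm, Eb, Fm.
C major shares 0: none.
Gb major shares 2: Bbm, Db.
The most common triads (4) are shared with Eb major.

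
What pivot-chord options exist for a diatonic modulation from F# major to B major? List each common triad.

F#, G#m, B, D#m

Triads in F# major: F# (I), G#m (ii), A#m (iii), B (IV), C# (V), D#m (vi), E#dim (vii°).
Triads in B major: B (I), C#m (ii), D#m (iii), E (IV), F# (V), G#m (vi), A#dim (vii°).
Shared triads with their functions: F# (I in F# major, V in B major); G#m (ii in F# major, vi in B major); B (IV in F# major, I in B major); D#m (vi in F# major, iii in B major).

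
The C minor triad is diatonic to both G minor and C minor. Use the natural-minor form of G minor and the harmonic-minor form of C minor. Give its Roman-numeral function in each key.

The scale of G minor (natural minor) is G A Bb C D Eb F; C is degree 4, and the triad built there (C-Eb-G) is minor, so it is iv.
The scale of C minor (harmonic minor) is C D Eb F G Ab B; C is degree 1, and the triad built there (C-Eb-G) is minor, so it is i.

iv in G minor; i in C minor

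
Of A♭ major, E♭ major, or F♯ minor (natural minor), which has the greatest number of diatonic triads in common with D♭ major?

Triads of D♭ major: D♭ major (I), E♭ minor (ii), F minor (iii), G♭ major (IV), A♭ major (V), B♭ minor (vi), C diminished (vii°).
A♭ major shares 4: D♭, Fm, A♭, B♭m.
E♭ major shares 2: Fm, A♭.
F♯ minor (natural minor) shares 0: none.
The most common triads (4) are shared with A♭ major.

A♭ major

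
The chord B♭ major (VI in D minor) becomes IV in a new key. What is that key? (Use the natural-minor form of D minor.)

The numeral IV denotes a major triad on scale degree 4. With B♭ on degree 4, the tonic of the new key is F.
Degree 4 carries a major triad in major keys, so the destination is F major.
Check: the diatonic triads of F major are F (I), Gm (ii), Am (iii), B♭ (IV), C (V), Dm (vi), Edim (vii°) — B♭ major is indeed IV.

F major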